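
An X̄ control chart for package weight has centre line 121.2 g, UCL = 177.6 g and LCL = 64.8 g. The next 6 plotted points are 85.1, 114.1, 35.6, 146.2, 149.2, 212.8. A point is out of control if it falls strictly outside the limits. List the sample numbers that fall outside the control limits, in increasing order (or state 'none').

Compare each point to [64.8, 177.6]: sample 3 = 35.6 < LCL; sample 6 = 212.8 > UCL.

3, 6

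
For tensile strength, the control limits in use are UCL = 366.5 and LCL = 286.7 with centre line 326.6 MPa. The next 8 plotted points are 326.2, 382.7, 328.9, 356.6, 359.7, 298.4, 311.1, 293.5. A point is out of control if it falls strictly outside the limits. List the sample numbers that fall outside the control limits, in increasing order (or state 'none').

2

Compare each point to [286.7, 366.5]: sample 2 = 382.7 > UCL.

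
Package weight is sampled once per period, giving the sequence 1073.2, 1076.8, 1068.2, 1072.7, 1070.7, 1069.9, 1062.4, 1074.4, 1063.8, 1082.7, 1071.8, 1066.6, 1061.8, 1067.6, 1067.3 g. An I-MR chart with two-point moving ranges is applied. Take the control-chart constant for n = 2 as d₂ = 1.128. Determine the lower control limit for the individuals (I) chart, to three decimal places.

1051.851

X̄ = (1073.2 + 1076.8 + 1068.2 + 1072.7 + 1070.7 + 1069.9 + 1062.4 + 1074.4 + 1063.8 + 1082.7 + 1071.8 + 1066.6 + 1061.8 + 1067.6 + 1067.3) / 15 = 1069.9933
Moving ranges: 3.6, 8.6, 4.5, 2.0, 0.8, 7.5, 12.0, 10.6, 18.9, 10.9, 5.2, 4.8, 5.8, 0.3; M̄R̄ = 95.5000 / 14 = 6.8214
LCL = X̄ − 3·M̄R̄/d₂ = 1069.9933 − 3 × 6.8214 / 1.128 = 1051.8512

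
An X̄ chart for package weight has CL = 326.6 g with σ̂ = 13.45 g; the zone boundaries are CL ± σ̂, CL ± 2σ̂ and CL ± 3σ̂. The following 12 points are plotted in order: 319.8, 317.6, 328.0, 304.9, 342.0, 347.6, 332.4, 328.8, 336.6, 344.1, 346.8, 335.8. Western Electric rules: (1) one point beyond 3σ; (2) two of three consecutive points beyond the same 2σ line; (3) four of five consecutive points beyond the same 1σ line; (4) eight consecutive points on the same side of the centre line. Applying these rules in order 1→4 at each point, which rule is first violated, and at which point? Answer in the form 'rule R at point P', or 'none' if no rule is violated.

rule 4 at point 12

Zone of each point (C = within 1σ̂, B = 1σ̂–2σ̂, A = 2σ̂–3σ̂, * = beyond 3σ̂; sign = side of CL): 1:-C, 2:-C, 3:+C, 4:-B, 5:+B, 6:+B, 7:+C, 8:+C, 9:+C, 10:+B, 11:+B, 12:+C
Rule 4 (eight consecutive points on the same side of the centre line) is satisfied at point 12.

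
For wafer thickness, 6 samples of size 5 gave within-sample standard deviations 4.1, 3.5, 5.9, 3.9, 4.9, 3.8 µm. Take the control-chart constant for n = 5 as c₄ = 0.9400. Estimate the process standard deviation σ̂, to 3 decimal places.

4.628

s̄ = (4.1 + 3.5 + 5.9 + 3.9 + 4.9 + 3.8) / 6 = 4.3500
σ̂ = s̄ / c₄ = 4.3500 / 0.9400 = 4.6277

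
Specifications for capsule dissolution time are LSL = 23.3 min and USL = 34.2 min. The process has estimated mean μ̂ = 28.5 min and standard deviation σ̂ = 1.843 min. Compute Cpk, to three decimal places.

Cpu = (USL − μ̂) / (3σ̂) = (34.2 − 28.5) / (3 × 1.843) = 1.0309; Cpl = (μ̂ − LSL) / (3σ̂) = (28.5 − 23.3) / (3 × 1.843) = 0.9405; Cpk = min(Cpu, Cpl) = 0.9405

0.940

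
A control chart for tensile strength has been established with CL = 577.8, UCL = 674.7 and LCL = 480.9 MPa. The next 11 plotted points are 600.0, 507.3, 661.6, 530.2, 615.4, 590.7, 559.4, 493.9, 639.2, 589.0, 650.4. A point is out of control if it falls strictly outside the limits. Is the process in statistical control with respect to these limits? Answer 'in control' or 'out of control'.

in control

All 11 points lie within [480.9, 674.7].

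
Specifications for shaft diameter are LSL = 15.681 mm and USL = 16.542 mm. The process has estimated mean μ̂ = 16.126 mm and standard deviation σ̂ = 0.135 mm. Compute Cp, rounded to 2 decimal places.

1.06

Cp = (USL − LSL) / (6σ̂) = (16.542 − 15.681) / (6 × 0.135) = 0.8610 / 0.8100 = 1.0630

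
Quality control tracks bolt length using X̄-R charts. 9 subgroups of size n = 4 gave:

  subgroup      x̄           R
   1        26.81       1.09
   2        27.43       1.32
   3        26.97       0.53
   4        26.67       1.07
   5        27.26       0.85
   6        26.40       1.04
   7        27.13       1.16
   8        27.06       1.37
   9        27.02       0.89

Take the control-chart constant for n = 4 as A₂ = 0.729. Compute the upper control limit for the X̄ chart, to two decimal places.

X̄̄ = (26.81 + 27.43 + 26.97 + 26.67 + 27.26 + 26.40 + 27.13 + 27.06 + 27.02) / 9 = 242.7500 / 9 = 26.9722
R̄ = (1.09 + 1.32 + 0.53 + 1.07 + 0.85 + 1.04 + 1.16 + 1.37 + 0.89) / 9 = 9.3200 / 9 = 1.0356
UCL = X̄̄ + A₂·R̄ = 26.9722 + 0.729 × 1.0356 = 27.7271

27.73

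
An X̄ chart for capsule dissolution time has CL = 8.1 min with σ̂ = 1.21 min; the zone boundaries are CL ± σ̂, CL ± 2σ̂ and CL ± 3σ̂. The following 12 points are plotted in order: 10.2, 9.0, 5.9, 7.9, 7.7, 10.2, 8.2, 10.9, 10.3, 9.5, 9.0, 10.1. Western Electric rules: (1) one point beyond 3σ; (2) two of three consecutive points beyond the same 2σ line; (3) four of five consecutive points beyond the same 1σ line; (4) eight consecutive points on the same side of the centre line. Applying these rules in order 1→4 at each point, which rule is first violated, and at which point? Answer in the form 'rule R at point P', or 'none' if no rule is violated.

rule 3 at point 10

Zone of each point (C = within 1σ̂, B = 1σ̂–2σ̂, A = 2σ̂–3σ̂, * = beyond 3σ̂; sign = side of CL): 1:+B, 2:+C, 3:-B, 4:-C, 5:-C, 6:+B, 7:+C, 8:+A, 9:+B, 10:+B, 11:+C, 12:+B
Rule 3 (four of five consecutive points beyond the same 1σ limit) is satisfied at point 10.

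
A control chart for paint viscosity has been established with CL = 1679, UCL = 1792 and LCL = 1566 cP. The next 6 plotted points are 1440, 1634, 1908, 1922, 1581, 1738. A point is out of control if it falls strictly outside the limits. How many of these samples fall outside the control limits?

3

Compare each point to [1566, 1792]: sample 1 = 1440 < LCL; sample 3 = 1908 > UCL; sample 4 = 1922 > UCL.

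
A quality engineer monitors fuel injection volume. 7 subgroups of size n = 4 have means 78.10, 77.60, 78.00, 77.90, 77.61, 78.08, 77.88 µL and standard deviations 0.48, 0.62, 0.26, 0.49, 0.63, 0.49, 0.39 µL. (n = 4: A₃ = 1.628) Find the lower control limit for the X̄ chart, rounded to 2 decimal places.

X̄̄ = (78.10 + 77.60 + 78.00 + 77.90 + 77.61 + 78.08 + 77.88) / 7 = 77.8814
s̄ = (0.48 + 0.62 + 0.26 + 0.49 + 0.63 + 0.49 + 0.39) / 7 = 0.4800
LCL = X̄̄ − A₃·s̄ = 77.8814 − 1.628 × 0.4800 = 77.1000

77.10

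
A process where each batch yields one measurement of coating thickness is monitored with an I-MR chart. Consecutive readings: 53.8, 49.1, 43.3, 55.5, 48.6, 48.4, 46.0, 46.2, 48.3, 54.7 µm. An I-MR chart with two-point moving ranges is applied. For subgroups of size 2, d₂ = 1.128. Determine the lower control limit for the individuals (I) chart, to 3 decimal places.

X̄ = (53.8 + 49.1 + 43.3 + 55.5 + 48.6 + 48.4 + 46.0 + 46.2 + 48.3 + 54.7) / 10 = 49.3900
Moving ranges: 4.7, 5.8, 12.2, 6.9, 0.2, 2.4, 0.2, 2.1, 6.4; M̄R̄ = 40.9000 / 9 = 4.5444
LCL = X̄ − 3·M̄R̄/d₂ = 49.3900 − 3 × 4.5444 / 1.128 = 37.3037

37.304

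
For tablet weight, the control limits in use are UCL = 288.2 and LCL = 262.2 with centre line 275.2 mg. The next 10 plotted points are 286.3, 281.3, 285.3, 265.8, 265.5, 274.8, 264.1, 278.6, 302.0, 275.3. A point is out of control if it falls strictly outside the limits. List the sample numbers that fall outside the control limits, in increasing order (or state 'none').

Compare each point to [262.2, 288.2]: sample 9 = 302.0 > UCL.

9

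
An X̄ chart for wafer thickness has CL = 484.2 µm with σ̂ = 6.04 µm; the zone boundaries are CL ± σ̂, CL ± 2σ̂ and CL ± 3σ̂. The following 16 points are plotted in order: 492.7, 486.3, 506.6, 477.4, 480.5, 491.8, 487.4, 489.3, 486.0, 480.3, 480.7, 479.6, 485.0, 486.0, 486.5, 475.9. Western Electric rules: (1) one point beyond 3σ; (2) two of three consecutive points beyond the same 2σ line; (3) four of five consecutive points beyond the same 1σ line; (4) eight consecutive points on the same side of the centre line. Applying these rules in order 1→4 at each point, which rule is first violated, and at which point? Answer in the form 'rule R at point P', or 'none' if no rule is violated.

Zone of each point (C = within 1σ̂, B = 1σ̂–2σ̂, A = 2σ̂–3σ̂, * = beyond 3σ̂; sign = side of CL): 1:+B, 2:+C, 3:+*, 4:-B, 5:-C, 6:+B, 7:+C, 8:+C, 9:+C, 10:-C, 11:-C, 12:-C, 13:+C, 14:+C, 15:+C, 16:-B
Rule 1 (one point beyond the 3σ limits) is satisfied at point 3.

rule 1 at point 3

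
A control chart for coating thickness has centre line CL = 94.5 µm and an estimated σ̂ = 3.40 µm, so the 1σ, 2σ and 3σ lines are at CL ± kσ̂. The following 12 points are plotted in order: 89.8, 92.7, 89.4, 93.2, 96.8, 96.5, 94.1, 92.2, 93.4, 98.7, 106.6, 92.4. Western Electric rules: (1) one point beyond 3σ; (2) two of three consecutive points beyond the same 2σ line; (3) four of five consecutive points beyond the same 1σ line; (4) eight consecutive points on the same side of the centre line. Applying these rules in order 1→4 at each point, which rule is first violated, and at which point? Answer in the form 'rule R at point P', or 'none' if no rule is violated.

rule 1 at point 11

Zone of each point (C = within 1σ̂, B = 1σ̂–2σ̂, A = 2σ̂–3σ̂, * = beyond 3σ̂; sign = side of CL): 1:-B, 2:-C, 3:-B, 4:-C, 5:+C, 6:+C, 7:-C, 8:-C, 9:-C, 10:+B, 11:+*, 12:-C
Rule 1 (one point beyond the 3σ limits) is satisfied at point 11.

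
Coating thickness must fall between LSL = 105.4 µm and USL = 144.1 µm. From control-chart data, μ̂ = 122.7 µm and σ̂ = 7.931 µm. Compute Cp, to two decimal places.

0.81

Cp = (USL − LSL) / (6σ̂) = (144.1 − 105.4) / (6 × 7.931) = 38.7000 / 47.5860 = 0.8133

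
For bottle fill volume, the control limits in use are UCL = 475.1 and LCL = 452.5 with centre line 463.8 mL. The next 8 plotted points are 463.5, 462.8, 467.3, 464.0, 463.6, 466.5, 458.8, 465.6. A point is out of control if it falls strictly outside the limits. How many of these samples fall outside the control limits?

All 8 points lie within [452.5, 475.1].

0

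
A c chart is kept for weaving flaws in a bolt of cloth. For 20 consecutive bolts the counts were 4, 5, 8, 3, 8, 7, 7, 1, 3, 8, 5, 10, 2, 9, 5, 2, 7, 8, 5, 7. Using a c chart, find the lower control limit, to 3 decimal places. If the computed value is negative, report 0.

c̄ = (4 + 5 + 8 + 3 + 8 + 7 + 7 + 1 + 3 + 8 + 5 + 10 + 2 + 9 + 5 + 2 + 7 + 8 + 5 + 7) / 20 = 114 / 20 = 5.7000
LCL = c̄ − 3√c̄ = 5.7000 − 3 × 2.3875 = -1.4624 → 0 (cannot be negative)

0.000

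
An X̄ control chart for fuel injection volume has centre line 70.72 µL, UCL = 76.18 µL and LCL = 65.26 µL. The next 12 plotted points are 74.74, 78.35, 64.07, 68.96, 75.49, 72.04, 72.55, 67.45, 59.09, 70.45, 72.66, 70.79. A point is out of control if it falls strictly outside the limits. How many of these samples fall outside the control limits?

Compare each point to [65.26, 76.18]: sample 2 = 78.35 > UCL; sample 3 = 64.07 < LCL; sample 9 = 59.09 < LCL.

3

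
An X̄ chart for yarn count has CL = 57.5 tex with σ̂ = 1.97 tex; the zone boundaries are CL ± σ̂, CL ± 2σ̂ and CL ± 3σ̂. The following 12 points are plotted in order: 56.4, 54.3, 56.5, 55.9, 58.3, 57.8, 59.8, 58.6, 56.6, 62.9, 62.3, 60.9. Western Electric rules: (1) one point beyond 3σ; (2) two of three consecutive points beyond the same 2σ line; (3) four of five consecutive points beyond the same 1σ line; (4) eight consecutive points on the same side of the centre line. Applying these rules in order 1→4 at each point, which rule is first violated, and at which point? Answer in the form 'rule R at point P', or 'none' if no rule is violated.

Zone of each point (C = within 1σ̂, B = 1σ̂–2σ̂, A = 2σ̂–3σ̂, * = beyond 3σ̂; sign = side of CL): 1:-C, 2:-B, 3:-C, 4:-C, 5:+C, 6:+C, 7:+B, 8:+C, 9:-C, 10:+A, 11:+A, 12:+B
Rule 2 (two of three consecutive points beyond the same 2σ limit) is satisfied at point 11.

rule 2 at point 11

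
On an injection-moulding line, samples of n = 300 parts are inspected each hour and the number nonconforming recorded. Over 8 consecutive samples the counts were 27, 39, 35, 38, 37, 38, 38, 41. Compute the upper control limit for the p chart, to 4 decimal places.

0.1788

p̄ = Σdᵢ / (k·n) = 293 / (8 × 300) = 0.12208
UCL = p̄ + 3·√(p̄(1−p̄)/n) = 0.12208 + 3 × √(0.12208×0.87792/300) = 0.12208 + 3 × 0.01890 = 0.17879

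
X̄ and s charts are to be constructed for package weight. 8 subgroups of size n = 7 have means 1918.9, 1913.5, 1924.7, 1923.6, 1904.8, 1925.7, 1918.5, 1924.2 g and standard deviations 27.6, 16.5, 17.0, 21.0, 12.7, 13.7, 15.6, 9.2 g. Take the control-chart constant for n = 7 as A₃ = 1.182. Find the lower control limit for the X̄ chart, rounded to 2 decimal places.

1899.54

X̄̄ = (1918.9 + 1913.5 + 1924.7 + 1923.6 + 1904.8 + 1925.7 + 1918.5 + 1924.2) / 8 = 1919.2375
s̄ = (27.6 + 16.5 + 17.0 + 21.0 + 12.7 + 13.7 + 15.6 + 9.2) / 8 = 16.6625
LCL = X̄̄ − A₃·s̄ = 1919.2375 − 1.182 × 16.6625 = 1899.5424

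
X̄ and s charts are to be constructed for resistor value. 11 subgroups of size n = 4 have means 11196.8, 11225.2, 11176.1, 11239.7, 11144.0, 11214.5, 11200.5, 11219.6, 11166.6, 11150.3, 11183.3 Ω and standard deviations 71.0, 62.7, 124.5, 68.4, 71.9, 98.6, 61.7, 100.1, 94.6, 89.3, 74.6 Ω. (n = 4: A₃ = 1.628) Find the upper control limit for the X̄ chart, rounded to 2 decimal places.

X̄̄ = (11196.8 + 11225.2 + 11176.1 + 11239.7 + 11144.0 + 11214.5 + 11200.5 + 11219.6 + 11166.6 + 11150.3 + 11183.3) / 11 = 11192.4182
s̄ = (71.0 + 62.7 + 124.5 + 68.4 + 71.9 + 98.6 + 61.7 + 100.1 + 94.6 + 89.3 + 74.6) / 11 = 83.4000
UCL = X̄̄ + A₃·s̄ = 11192.4182 + 1.628 × 83.4000 = 11328.1934

11328.19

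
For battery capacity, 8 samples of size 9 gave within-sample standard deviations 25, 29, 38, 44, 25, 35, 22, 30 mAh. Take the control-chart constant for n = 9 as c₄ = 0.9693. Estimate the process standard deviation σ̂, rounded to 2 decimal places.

31.98

s̄ = (25 + 29 + 38 + 44 + 25 + 35 + 22 + 30) / 8 = 31.0000
σ̂ = s̄ / c₄ = 31.0000 / 0.9693 = 31.9818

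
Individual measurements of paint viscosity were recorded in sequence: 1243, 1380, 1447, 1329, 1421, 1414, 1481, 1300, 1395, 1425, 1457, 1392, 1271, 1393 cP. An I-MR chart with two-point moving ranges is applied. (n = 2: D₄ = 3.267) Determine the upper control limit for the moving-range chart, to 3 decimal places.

Moving ranges: 137, 67, 118, 92, 7, 67, 181, 95, 30, 32, 65, 121, 122; M̄R̄ = 1134.0000 / 13 = 87.2308
UCL_MR = D₄·M̄R̄ = 3.267 × 87.2308 = 284.9829

284.983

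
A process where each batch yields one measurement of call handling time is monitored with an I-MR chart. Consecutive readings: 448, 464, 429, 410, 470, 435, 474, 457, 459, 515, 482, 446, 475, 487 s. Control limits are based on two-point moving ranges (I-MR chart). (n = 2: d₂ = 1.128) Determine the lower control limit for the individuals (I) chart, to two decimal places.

X̄ = (448 + 464 + 429 + 410 + 470 + 435 + 474 + 457 + 459 + 515 + 482 + 446 + 475 + 487) / 14 = 460.7857
Moving ranges: 16, 35, 19, 60, 35, 39, 17, 2, 56, 33, 36, 29, 12; M̄R̄ = 389.0000 / 13 = 29.9231
LCL = X̄ − 3·M̄R̄/d₂ = 460.7857 − 3 × 29.9231 / 1.128 = 381.2031

381.20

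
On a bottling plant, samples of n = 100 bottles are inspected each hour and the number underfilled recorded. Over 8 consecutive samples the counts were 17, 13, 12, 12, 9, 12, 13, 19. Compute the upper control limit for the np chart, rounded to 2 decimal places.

p̄ = Σdᵢ / (k·n) = 107 / (8 × 100) = 0.13375
UCL = np̄ + 3·√(np̄(1−p̄)) = 13.3750 + 3 × √(13.3750×0.86625) = 13.3750 + 3 × 3.4038 = 23.5865

23.59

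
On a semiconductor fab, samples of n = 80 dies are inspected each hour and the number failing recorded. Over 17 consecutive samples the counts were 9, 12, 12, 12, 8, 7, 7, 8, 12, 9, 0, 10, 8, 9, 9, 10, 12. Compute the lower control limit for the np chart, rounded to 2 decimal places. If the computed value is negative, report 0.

0.56

p̄ = Σdᵢ / (k·n) = 154 / (17 × 80) = 0.11324
LCL = np̄ − 3·√(np̄(1−p̄)) = 9.0588 − 3 × 2.8343 = 0.5560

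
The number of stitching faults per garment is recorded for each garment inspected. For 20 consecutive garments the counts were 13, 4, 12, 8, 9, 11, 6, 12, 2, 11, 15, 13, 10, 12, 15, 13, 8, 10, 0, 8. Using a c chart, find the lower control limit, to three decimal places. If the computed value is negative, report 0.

c̄ = (13 + 4 + 12 + 8 + 9 + 11 + 6 + 12 + 2 + 11 + 15 + 13 + 10 + 12 + 15 + 13 + 8 + 10 + 0 + 8) / 20 = 192 / 20 = 9.6000
LCL = c̄ − 3√c̄ = 9.6000 − 3 × 3.0984 = 0.3048

0.305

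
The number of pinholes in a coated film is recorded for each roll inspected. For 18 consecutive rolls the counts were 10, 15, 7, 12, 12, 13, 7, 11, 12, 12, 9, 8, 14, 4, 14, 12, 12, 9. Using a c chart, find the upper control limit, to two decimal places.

c̄ = (10 + 15 + 7 + 12 + 12 + 13 + 7 + 11 + 12 + 12 + 9 + 8 + 14 + 4 + 14 + 12 + 12 + 9) / 18 = 193 / 18 = 10.7222
UCL = c̄ + 3√c̄ = 10.7222 + 3 × √10.7222 = 10.7222 + 3 × 3.2745 = 20.5457

20.55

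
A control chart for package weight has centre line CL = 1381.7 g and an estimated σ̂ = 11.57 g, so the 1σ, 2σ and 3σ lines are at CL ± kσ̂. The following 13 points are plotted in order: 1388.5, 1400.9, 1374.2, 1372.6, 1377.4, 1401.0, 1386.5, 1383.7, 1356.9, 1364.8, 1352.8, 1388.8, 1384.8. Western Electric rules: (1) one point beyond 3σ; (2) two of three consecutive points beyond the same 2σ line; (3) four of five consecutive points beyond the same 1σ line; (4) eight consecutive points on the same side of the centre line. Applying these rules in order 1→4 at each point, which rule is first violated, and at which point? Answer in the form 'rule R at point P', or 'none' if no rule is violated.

Zone of each point (C = within 1σ̂, B = 1σ̂–2σ̂, A = 2σ̂–3σ̂, * = beyond 3σ̂; sign = side of CL): 1:+C, 2:+B, 3:-C, 4:-C, 5:-C, 6:+B, 7:+C, 8:+C, 9:-A, 10:-B, 11:-A, 12:+C, 13:+C
Rule 2 (two of three consecutive points beyond the same 2σ limit) is satisfied at point 11.

rule 2 at point 11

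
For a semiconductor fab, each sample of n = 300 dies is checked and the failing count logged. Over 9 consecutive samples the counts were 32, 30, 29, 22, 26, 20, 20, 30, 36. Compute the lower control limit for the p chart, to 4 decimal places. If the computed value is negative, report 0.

0.0410

p̄ = Σdᵢ / (k·n) = 245 / (9 × 300) = 0.09074
LCL = p̄ − 3·√(p̄(1−p̄)/n) = 0.09074 − 3 × 0.01658 = 0.04099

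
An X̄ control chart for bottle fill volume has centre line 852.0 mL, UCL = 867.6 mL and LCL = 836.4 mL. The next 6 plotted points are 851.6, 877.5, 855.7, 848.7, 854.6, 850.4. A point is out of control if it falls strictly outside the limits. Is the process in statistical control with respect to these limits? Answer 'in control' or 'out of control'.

out of control

Compare each point to [836.4, 867.6]: sample 2 = 877.5 > UCL.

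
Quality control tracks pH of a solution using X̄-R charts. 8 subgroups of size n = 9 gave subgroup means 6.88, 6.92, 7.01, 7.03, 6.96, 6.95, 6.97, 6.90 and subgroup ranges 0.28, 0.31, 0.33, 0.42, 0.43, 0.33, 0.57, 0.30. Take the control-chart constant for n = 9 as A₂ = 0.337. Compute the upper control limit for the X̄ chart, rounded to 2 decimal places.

X̄̄ = (6.88 + 6.92 + 7.01 + 7.03 + 6.96 + 6.95 + 6.97 + 6.90) / 8 = 55.6200 / 8 = 6.9525
R̄ = (0.28 + 0.31 + 0.33 + 0.42 + 0.43 + 0.33 + 0.57 + 0.30) / 8 = 2.9700 / 8 = 0.3712
UCL = X̄̄ + A₂·R̄ = 6.9525 + 0.337 × 0.3712 = 7.0776

7.08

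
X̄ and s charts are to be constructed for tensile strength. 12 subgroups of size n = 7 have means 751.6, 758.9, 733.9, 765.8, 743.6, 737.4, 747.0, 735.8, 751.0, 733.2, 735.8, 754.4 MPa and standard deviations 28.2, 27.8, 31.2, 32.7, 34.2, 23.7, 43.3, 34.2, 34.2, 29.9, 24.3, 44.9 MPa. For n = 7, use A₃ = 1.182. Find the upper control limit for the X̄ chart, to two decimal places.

783.98

X̄̄ = (751.6 + 758.9 + 733.9 + 765.8 + 743.6 + 737.4 + 747.0 + 735.8 + 751.0 + 733.2 + 735.8 + 754.4) / 12 = 745.7000
s̄ = (28.2 + 27.8 + 31.2 + 32.7 + 34.2 + 23.7 + 43.3 + 34.2 + 34.2 + 29.9 + 24.3 + 44.9) / 12 = 32.3833
UCL = X̄̄ + A₃·s̄ = 745.7000 + 1.182 × 32.3833 = 783.9771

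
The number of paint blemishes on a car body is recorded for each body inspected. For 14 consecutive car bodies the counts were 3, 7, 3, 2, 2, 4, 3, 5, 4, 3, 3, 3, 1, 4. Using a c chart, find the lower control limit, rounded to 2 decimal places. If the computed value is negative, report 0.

c̄ = (3 + 7 + 3 + 2 + 2 + 4 + 3 + 5 + 4 + 3 + 3 + 3 + 1 + 4) / 14 = 47 / 14 = 3.3571
LCL = c̄ − 3√c̄ = 3.3571 − 3 × 1.8323 = -2.1396 → 0 (cannot be negative)

0.00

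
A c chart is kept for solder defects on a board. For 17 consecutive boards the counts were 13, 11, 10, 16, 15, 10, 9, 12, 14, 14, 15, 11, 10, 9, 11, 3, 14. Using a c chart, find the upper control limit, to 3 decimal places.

c̄ = (13 + 11 + 10 + 16 + 15 + 10 + 9 + 12 + 14 + 14 + 15 + 11 + 10 + 9 + 11 + 3 + 14) / 17 = 197 / 17 = 11.5882
UCL = c̄ + 3√c̄ = 11.5882 + 3 × √11.5882 = 11.5882 + 3 × 3.4041 = 21.8007

21.801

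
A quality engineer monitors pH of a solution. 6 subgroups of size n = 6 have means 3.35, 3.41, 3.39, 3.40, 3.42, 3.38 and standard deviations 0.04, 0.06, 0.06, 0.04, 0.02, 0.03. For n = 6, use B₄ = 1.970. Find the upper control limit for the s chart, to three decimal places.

0.082

s̄ = (0.04 + 0.06 + 0.06 + 0.04 + 0.02 + 0.03) / 6 = 0.0417
UCL_s = B₄·s̄ = 1.970 × 0.0417 = 0.0821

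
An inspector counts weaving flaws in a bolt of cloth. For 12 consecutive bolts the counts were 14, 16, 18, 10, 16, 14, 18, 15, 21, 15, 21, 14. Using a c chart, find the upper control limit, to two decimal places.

28.00

c̄ = (14 + 16 + 18 + 10 + 16 + 14 + 18 + 15 + 21 + 15 + 21 + 14) / 12 = 192 / 12 = 16.0000
UCL = c̄ + 3√c̄ = 16.0000 + 3 × √16.0000 = 16.0000 + 3 × 4.0000 = 28.0000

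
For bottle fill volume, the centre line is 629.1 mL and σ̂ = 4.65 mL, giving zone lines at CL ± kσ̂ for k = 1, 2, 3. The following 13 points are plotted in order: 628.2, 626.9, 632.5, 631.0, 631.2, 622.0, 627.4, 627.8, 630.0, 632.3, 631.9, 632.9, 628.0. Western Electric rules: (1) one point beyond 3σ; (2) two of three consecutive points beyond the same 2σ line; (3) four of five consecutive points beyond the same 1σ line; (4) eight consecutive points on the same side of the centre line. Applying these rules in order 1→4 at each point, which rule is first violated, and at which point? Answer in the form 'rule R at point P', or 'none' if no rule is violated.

Zone of each point (C = within 1σ̂, B = 1σ̂–2σ̂, A = 2σ̂–3σ̂, * = beyond 3σ̂; sign = side of CL): 1:-C, 2:-C, 3:+C, 4:+C, 5:+C, 6:-B, 7:-C, 8:-C, 9:+C, 10:+C, 11:+C, 12:+C, 13:-C
No rule fires across all 13 points.

none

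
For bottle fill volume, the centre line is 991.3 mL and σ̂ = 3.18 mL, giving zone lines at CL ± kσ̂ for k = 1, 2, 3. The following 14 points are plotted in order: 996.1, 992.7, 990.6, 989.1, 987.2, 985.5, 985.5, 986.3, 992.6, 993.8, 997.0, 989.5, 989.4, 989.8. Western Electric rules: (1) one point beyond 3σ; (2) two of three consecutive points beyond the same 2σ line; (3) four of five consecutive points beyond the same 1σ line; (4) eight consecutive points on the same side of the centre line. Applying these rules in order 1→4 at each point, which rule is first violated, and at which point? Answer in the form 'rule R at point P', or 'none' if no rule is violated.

Zone of each point (C = within 1σ̂, B = 1σ̂–2σ̂, A = 2σ̂–3σ̂, * = beyond 3σ̂; sign = side of CL): 1:+B, 2:+C, 3:-C, 4:-C, 5:-B, 6:-B, 7:-B, 8:-B, 9:+C, 10:+C, 11:+B, 12:-C, 13:-C, 14:-C
Rule 3 (four of five consecutive points beyond the same 1σ limit) is satisfied at point 8.

rule 3 at point 8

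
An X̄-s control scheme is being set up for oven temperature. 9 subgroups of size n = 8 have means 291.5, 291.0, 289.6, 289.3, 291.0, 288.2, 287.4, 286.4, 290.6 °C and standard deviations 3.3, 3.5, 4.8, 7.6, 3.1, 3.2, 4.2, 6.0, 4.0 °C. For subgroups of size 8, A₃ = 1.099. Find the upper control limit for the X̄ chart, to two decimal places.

X̄̄ = (291.5 + 291.0 + 289.6 + 289.3 + 291.0 + 288.2 + 287.4 + 286.4 + 290.6) / 9 = 289.4444
s̄ = (3.3 + 3.5 + 4.8 + 7.6 + 3.1 + 3.2 + 4.2 + 6.0 + 4.0) / 9 = 4.4111
UCL = X̄̄ + A₃·s̄ = 289.4444 + 1.099 × 4.4111 = 294.2923

294.29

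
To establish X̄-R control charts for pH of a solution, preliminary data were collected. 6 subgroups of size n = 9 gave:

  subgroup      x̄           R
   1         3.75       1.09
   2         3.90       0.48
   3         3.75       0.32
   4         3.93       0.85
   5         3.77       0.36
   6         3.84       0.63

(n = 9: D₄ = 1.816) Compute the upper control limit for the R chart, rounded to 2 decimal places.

R̄ = (1.09 + 0.48 + 0.32 + 0.85 + 0.36 + 0.63) / 6 = 3.7300 / 6 = 0.6217
UCL_R = D₄·R̄ = 1.816 × 0.6217 = 1.1289

1.13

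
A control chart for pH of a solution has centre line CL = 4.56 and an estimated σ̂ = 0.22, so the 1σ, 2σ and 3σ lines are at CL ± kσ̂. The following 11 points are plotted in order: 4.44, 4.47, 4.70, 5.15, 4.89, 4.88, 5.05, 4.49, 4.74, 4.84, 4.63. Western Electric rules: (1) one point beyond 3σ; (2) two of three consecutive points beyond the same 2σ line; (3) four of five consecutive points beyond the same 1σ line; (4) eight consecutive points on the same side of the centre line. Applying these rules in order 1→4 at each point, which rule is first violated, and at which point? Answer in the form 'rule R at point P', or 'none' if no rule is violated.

rule 3 at point 7

Zone of each point (C = within 1σ̂, B = 1σ̂–2σ̂, A = 2σ̂–3σ̂, * = beyond 3σ̂; sign = side of CL): 1:-C, 2:-C, 3:+C, 4:+A, 5:+B, 6:+B, 7:+A, 8:-C, 9:+C, 10:+B, 11:+C
Rule 3 (four of five consecutive points beyond the same 1σ limit) is satisfied at point 7.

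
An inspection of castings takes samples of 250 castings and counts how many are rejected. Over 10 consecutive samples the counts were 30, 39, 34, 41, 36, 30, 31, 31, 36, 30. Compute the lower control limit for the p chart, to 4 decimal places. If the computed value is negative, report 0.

0.0703

p̄ = Σdᵢ / (k·n) = 338 / (10 × 250) = 0.13520
LCL = p̄ − 3·√(p̄(1−p̄)/n) = 0.13520 − 3 × 0.02163 = 0.07032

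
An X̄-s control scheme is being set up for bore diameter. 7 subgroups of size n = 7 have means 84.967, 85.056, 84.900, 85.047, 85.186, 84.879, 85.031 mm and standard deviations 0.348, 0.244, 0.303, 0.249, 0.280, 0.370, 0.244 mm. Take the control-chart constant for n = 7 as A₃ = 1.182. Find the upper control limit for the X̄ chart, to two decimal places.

85.35

X̄̄ = (84.967 + 85.056 + 84.900 + 85.047 + 85.186 + 84.879 + 85.031) / 7 = 85.0094
s̄ = (0.348 + 0.244 + 0.303 + 0.249 + 0.280 + 0.370 + 0.244) / 7 = 0.2911
UCL = X̄̄ + A₃·s̄ = 85.0094 + 1.182 × 0.2911 = 85.3536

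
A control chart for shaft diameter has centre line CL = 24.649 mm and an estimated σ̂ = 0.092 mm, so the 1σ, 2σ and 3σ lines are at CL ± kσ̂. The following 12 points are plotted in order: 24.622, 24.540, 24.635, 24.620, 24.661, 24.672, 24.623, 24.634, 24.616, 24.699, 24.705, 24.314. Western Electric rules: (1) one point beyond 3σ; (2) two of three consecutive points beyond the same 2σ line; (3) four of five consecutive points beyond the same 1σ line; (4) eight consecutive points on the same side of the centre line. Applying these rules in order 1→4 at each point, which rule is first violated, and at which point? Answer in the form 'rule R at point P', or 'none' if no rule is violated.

Zone of each point (C = within 1σ̂, B = 1σ̂–2σ̂, A = 2σ̂–3σ̂, * = beyond 3σ̂; sign = side of CL): 1:-C, 2:-B, 3:-C, 4:-C, 5:+C, 6:+C, 7:-C, 8:-C, 9:-C, 10:+C, 11:+C, 12:-*
Rule 1 (one point beyond the 3σ limits) is satisfied at point 12.

rule 1 at point 12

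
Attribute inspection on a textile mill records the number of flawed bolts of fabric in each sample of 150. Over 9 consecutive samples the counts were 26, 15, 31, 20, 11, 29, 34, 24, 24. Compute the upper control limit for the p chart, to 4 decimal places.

0.2480

p̄ = Σdᵢ / (k·n) = 214 / (9 × 150) = 0.15852
UCL = p̄ + 3·√(p̄(1−p̄)/n) = 0.15852 + 3 × √(0.15852×0.84148/150) = 0.15852 + 3 × 0.02982 = 0.24798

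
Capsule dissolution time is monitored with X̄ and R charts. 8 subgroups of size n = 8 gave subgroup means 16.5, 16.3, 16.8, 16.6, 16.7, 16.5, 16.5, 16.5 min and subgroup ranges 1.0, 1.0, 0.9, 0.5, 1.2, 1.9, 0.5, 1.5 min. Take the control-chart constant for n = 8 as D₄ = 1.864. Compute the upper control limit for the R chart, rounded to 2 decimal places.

R̄ = (1.0 + 1.0 + 0.9 + 0.5 + 1.2 + 1.9 + 0.5 + 1.5) / 8 = 8.5000 / 8 = 1.0625
UCL_R = D₄·R̄ = 1.864 × 1.0625 = 1.9805

1.98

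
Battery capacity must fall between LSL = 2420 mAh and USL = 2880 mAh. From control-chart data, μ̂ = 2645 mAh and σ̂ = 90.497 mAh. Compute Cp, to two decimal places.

0.85

Cp = (USL − LSL) / (6σ̂) = (2880 − 2420) / (6 × 90.497) = 460.0000 / 542.9820 = 0.8472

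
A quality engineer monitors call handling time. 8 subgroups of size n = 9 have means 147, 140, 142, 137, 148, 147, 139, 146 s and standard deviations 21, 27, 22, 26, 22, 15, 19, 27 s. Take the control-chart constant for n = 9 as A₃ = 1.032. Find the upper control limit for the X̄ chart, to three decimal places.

X̄̄ = (147 + 140 + 142 + 137 + 148 + 147 + 139 + 146) / 8 = 143.2500
s̄ = (21 + 27 + 22 + 26 + 22 + 15 + 19 + 27) / 8 = 22.3750
UCL = X̄̄ + A₃·s̄ = 143.2500 + 1.032 × 22.3750 = 166.3410

166.341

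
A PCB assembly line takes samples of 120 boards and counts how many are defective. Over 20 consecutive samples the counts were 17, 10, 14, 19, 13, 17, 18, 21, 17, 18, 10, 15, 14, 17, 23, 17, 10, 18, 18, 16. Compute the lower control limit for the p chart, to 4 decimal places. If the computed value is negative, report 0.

0.0408

p̄ = Σdᵢ / (k·n) = 322 / (20 × 120) = 0.13417
LCL = p̄ − 3·√(p̄(1−p̄)/n) = 0.13417 − 3 × 0.03111 = 0.04083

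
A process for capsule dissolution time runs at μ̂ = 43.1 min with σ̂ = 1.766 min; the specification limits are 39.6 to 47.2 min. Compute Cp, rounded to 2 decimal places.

0.72

Cp = (USL − LSL) / (6σ̂) = (47.2 − 39.6) / (6 × 1.766) = 7.6000 / 10.5960 = 0.7173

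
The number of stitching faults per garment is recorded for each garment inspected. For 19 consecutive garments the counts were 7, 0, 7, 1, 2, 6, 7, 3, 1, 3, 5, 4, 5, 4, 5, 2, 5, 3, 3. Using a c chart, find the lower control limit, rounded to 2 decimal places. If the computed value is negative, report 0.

0.00

c̄ = (7 + 0 + 7 + 1 + 2 + 6 + 7 + 3 + 1 + 3 + 5 + 4 + 5 + 4 + 5 + 2 + 5 + 3 + 3) / 19 = 73 / 19 = 3.8421
LCL = c̄ − 3√c̄ = 3.8421 − 3 × 1.9601 = -2.0383 → 0 (cannot be negative)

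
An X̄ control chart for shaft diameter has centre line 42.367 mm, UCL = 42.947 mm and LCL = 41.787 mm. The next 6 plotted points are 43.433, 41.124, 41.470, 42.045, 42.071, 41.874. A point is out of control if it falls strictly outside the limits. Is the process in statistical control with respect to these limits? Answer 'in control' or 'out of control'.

out of control

Compare each point to [41.787, 42.947]: sample 1 = 43.433 > UCL; sample 2 = 41.124 < LCL; sample 3 = 41.470 < LCL.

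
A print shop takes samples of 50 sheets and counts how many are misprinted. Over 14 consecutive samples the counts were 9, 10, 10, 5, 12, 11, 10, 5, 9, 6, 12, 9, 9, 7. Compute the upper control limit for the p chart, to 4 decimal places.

p̄ = Σdᵢ / (k·n) = 124 / (14 × 50) = 0.17714
UCL = p̄ + 3·√(p̄(1−p̄)/n) = 0.17714 + 3 × √(0.17714×0.82286/50) = 0.17714 + 3 × 0.05399 = 0.33912

0.3391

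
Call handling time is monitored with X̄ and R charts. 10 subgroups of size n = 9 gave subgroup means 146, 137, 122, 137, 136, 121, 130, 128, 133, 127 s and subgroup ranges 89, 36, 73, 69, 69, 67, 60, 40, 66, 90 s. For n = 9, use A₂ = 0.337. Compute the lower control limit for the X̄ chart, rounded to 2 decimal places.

X̄̄ = (146 + 137 + 122 + 137 + 136 + 121 + 130 + 128 + 133 + 127) / 10 = 1317.0000 / 10 = 131.7000
R̄ = (89 + 36 + 73 + 69 + 69 + 67 + 60 + 40 + 66 + 90) / 10 = 659.0000 / 10 = 65.9000
LCL = X̄̄ − A₂·R̄ = 131.7000 − 0.337 × 65.9000 = 109.4917

109.49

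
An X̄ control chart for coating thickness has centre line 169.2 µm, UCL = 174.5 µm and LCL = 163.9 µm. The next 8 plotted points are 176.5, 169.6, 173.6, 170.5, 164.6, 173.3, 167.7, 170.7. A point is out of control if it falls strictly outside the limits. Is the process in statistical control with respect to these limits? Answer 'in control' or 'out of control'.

out of control

Compare each point to [163.9, 174.5]: sample 1 = 176.5 > UCL.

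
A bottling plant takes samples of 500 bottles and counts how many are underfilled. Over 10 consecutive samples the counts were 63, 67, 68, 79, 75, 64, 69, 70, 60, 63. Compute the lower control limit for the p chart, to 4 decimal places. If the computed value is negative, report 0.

0.0897

p̄ = Σdᵢ / (k·n) = 678 / (10 × 500) = 0.13560
LCL = p̄ − 3·√(p̄(1−p̄)/n) = 0.13560 − 3 × 0.01531 = 0.08967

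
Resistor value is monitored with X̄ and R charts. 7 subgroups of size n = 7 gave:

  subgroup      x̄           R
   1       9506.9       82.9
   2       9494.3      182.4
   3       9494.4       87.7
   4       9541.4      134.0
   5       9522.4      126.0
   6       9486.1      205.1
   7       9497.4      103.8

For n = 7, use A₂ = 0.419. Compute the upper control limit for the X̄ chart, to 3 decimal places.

X̄̄ = (9506.9 + 9494.3 + 9494.4 + 9541.4 + 9522.4 + 9486.1 + 9497.4) / 7 = 66542.9000 / 7 = 9506.1286
R̄ = (82.9 + 182.4 + 87.7 + 134.0 + 126.0 + 205.1 + 103.8) / 7 = 921.9000 / 7 = 131.7000
UCL = X̄̄ + A₂·R̄ = 9506.1286 + 0.419 × 131.7000 = 9561.3109

9561.311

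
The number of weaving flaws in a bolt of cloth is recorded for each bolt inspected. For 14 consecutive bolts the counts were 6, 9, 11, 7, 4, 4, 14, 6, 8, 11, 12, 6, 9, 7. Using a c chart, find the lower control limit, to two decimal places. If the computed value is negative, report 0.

c̄ = (6 + 9 + 11 + 7 + 4 + 4 + 14 + 6 + 8 + 11 + 12 + 6 + 9 + 7) / 14 = 114 / 14 = 8.1429
LCL = c̄ − 3√c̄ = 8.1429 − 3 × 2.8536 = -0.4179 → 0 (cannot be negative)

0.00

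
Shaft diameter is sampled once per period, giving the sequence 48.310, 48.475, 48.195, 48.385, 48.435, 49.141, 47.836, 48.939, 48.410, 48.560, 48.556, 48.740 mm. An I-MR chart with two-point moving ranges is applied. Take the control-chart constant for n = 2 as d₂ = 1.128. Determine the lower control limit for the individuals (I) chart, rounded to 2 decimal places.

47.37

X̄ = (48.310 + 48.475 + 48.195 + 48.385 + 48.435 + 49.141 + 47.836 + 48.939 + 48.410 + 48.560 + 48.556 + 48.740) / 12 = 48.4985
Moving ranges: 0.165, 0.280, 0.190, 0.050, 0.706, 1.305, 1.103, 0.529, 0.150, 0.004, 0.184; M̄R̄ = 4.6660 / 11 = 0.4242
LCL = X̄ − 3·M̄R̄/d₂ = 48.4985 − 3 × 0.4242 / 1.128 = 47.3704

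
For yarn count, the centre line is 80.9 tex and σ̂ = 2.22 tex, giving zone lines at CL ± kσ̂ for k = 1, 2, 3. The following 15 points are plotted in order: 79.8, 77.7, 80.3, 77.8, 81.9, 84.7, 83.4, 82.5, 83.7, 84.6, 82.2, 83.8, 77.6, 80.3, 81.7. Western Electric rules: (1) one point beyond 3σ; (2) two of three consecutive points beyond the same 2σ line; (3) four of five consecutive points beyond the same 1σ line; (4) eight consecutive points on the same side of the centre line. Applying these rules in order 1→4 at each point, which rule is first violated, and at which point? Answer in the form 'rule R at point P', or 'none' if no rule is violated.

rule 3 at point 10

Zone of each point (C = within 1σ̂, B = 1σ̂–2σ̂, A = 2σ̂–3σ̂, * = beyond 3σ̂; sign = side of CL): 1:-C, 2:-B, 3:-C, 4:-B, 5:+C, 6:+B, 7:+B, 8:+C, 9:+B, 10:+B, 11:+C, 12:+B, 13:-B, 14:-C, 15:+C
Rule 3 (four of five consecutive points beyond the same 1σ limit) is satisfied at point 10.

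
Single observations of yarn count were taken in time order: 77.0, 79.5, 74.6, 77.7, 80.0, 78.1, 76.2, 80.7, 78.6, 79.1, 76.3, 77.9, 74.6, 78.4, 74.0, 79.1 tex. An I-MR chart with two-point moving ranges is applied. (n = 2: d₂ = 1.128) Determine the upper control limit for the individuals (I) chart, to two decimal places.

X̄ = (77.0 + 79.5 + 74.6 + 77.7 + 80.0 + 78.1 + 76.2 + 80.7 + 78.6 + 79.1 + 76.3 + 77.9 + 74.6 + 78.4 + 74.0 + 79.1) / 16 = 77.6125
Moving ranges: 2.5, 4.9, 3.1, 2.3, 1.9, 1.9, 4.5, 2.1, 0.5, 2.8, 1.6, 3.3, 3.8, 4.4, 5.1; M̄R̄ = 44.7000 / 15 = 2.9800
UCL = X̄ + 3·M̄R̄/d₂ = 77.6125 + 3 × 2.9800 / 1.128 = 85.5380

85.54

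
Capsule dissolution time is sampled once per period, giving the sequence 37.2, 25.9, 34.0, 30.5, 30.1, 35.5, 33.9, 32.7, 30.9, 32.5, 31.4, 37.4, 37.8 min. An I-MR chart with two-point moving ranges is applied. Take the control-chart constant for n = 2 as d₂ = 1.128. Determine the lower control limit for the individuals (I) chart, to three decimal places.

X̄ = (37.2 + 25.9 + 34.0 + 30.5 + 30.1 + 35.5 + 33.9 + 32.7 + 30.9 + 32.5 + 31.4 + 37.4 + 37.8) / 13 = 33.0615
Moving ranges: 11.3, 8.1, 3.5, 0.4, 5.4, 1.6, 1.2, 1.8, 1.6, 1.1, 6.0, 0.4; M̄R̄ = 42.4000 / 12 = 3.5333
LCL = X̄ − 3·M̄R̄/d₂ = 33.0615 − 3 × 3.5333 / 1.128 = 23.6644

23.664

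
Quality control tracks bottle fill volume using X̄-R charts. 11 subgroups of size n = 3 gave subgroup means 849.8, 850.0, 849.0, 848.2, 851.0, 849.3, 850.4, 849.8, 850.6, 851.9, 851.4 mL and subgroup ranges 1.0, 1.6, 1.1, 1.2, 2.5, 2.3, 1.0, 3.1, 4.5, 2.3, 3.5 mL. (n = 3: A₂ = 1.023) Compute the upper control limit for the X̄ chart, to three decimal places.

852.369

X̄̄ = (849.8 + 850.0 + 849.0 + 848.2 + 851.0 + 849.3 + 850.4 + 849.8 + 850.6 + 851.9 + 851.4) / 11 = 9351.4000 / 11 = 850.1273
R̄ = (1.0 + 1.6 + 1.1 + 1.2 + 2.5 + 2.3 + 1.0 + 3.1 + 4.5 + 2.3 + 3.5) / 11 = 24.1000 / 11 = 2.1909
UCL = X̄̄ + A₂·R̄ = 850.1273 + 1.023 × 2.1909 = 852.3686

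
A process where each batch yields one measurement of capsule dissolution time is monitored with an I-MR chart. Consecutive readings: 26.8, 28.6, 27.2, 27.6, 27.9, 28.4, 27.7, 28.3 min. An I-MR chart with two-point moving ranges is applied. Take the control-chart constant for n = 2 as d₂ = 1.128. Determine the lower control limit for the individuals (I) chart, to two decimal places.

X̄ = (26.8 + 28.6 + 27.2 + 27.6 + 27.9 + 28.4 + 27.7 + 28.3) / 8 = 27.8125
Moving ranges: 1.8, 1.4, 0.4, 0.3, 0.5, 0.7, 0.6; M̄R̄ = 5.7000 / 7 = 0.8143
LCL = X̄ − 3·M̄R̄/d₂ = 27.8125 − 3 × 0.8143 / 1.128 = 25.6468

25.65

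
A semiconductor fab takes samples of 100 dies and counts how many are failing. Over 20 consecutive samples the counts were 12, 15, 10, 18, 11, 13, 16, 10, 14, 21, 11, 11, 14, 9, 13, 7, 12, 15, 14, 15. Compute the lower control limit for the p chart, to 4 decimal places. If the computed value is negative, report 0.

0.0294

p̄ = Σdᵢ / (k·n) = 261 / (20 × 100) = 0.13050
LCL = p̄ − 3·√(p̄(1−p̄)/n) = 0.13050 − 3 × 0.03369 = 0.02944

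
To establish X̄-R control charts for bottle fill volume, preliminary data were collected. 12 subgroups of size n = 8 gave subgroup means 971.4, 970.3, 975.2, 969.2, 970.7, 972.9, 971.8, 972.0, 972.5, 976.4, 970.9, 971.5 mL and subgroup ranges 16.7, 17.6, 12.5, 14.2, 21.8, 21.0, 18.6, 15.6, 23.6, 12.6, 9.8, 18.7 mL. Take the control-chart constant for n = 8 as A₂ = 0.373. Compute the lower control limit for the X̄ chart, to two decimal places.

965.77

X̄̄ = (971.4 + 970.3 + 975.2 + 969.2 + 970.7 + 972.9 + 971.8 + 972.0 + 972.5 + 976.4 + 970.9 + 971.5) / 12 = 11664.8000 / 12 = 972.0667
R̄ = (16.7 + 17.6 + 12.5 + 14.2 + 21.8 + 21.0 + 18.6 + 15.6 + 23.6 + 12.6 + 9.8 + 18.7) / 12 = 202.7000 / 12 = 16.8917
LCL = X̄̄ − A₂·R̄ = 972.0667 − 0.373 × 16.8917 = 965.7661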